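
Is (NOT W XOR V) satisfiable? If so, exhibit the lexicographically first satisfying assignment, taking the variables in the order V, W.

V=0, W=0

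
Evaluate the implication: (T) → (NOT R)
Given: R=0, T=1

Antecedent (T) = 1; consequent (NOT R) = 1.
1 → 1 = 1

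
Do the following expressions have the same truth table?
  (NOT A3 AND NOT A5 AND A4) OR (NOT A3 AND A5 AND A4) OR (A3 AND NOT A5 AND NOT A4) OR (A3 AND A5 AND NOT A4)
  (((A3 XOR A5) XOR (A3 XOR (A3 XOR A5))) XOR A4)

Yes, they are equivalent — the two output columns agree on all 8 assignments:
A3 | A5 | A4 | Expression 1 | Expression 2
------------------------------------------
0 | 0 | 0 | 0 | 0
0 | 0 | 1 | 1 | 1
0 | 1 | 0 | 0 | 0
0 | 1 | 1 | 1 | 1
1 | 0 | 0 | 1 | 1
1 | 0 | 1 | 0 | 0
1 | 1 | 0 | 1 | 1
1 | 1 | 1 | 0 | 0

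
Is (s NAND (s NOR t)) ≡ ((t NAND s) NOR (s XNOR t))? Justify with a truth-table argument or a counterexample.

No. Counterexample: with t=0, s=0, Expression 1 = 1 but Expression 2 = 0.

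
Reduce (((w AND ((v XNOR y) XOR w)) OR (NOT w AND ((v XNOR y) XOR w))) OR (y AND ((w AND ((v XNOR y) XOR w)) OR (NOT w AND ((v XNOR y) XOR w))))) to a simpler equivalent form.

By absorption (E OR (E AND v) = E) then distribution ((E AND v) OR (E AND NOT v) = E):
= ((v XNOR y) XOR w)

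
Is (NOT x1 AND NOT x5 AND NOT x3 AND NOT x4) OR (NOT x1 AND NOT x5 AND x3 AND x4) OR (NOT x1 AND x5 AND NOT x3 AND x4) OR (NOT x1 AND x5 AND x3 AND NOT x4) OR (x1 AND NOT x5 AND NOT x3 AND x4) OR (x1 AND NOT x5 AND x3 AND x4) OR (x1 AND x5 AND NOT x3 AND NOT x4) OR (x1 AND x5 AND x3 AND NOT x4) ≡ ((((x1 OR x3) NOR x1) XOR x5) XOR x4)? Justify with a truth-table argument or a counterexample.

Yes, they are equivalent — the two output columns agree on all 16 assignments:
x1 | x5 | x3 | x4 | Expression 1 | Expression 2
-----------------------------------------------
0 | 0 | 0 | 0 | 1 | 1
0 | 0 | 0 | 1 | 0 | 0
0 | 0 | 1 | 0 | 0 | 0
0 | 0 | 1 | 1 | 1 | 1
0 | 1 | 0 | 0 | 0 | 0
0 | 1 | 0 | 1 | 1 | 1
0 | 1 | 1 | 0 | 1 | 1
0 | 1 | 1 | 1 | 0 | 0
1 | 0 | 0 | 0 | 0 | 0
1 | 0 | 0 | 1 | 1 | 1
1 | 0 | 1 | 0 | 0 | 0
1 | 0 | 1 | 1 | 1 | 1
1 | 1 | 0 | 0 | 1 | 1
1 | 1 | 0 | 1 | 0 | 0
1 | 1 | 1 | 0 | 1 | 1
1 | 1 | 1 | 1 | 0 | 0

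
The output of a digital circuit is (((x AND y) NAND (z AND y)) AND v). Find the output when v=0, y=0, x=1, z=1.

Substituting: (((1 AND 0) NAND (1 AND 0)) AND 0)
= 0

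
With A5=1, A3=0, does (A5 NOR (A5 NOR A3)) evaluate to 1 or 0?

Substituting: (1 NOR (1 NOR 0))
= 0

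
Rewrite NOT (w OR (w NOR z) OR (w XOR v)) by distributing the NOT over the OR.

NOT w AND NOT (w NOR z) AND NOT (w XOR v)
De Morgan's: NOT(OR of terms) = AND of negations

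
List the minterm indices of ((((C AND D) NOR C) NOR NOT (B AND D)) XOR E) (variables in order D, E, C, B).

Σm(4, 5, 6, 7, 11, 12, 13, 14) = (NOT D AND E AND NOT C AND NOT B) OR (NOT D AND E AND NOT C AND B) OR (NOT D AND E AND C AND NOT B) OR (NOT D AND E AND C AND B) OR (D AND NOT E AND C AND B) OR (D AND E AND NOT C AND NOT B) OR (D AND E AND NOT C AND B) OR (D AND E AND C AND NOT B)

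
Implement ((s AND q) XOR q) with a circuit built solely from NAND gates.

((((s NAND q) NAND (s NAND q)) NAND (((s NAND q) NAND (s NAND q)) NAND q)) NAND (q NAND (((s NAND q) NAND (s NAND q)) NAND q)))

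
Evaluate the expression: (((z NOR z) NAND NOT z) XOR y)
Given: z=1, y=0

Substituting: (((1 NOR 1) NAND NOT 1) XOR 0)
= 1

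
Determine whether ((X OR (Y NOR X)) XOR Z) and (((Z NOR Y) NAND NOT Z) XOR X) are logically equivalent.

No. Counterexample: with Y=0, X=0, Z=0, Expression 1 = 1 but Expression 2 = 0.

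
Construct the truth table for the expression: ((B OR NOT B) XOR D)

B | D | Output
--------------
0 | 0 | 1
0 | 1 | 0
1 | 0 | 1
1 | 1 | 0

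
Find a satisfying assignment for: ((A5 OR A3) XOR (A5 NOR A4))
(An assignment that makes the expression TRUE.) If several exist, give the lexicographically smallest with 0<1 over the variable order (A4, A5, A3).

A4=0, A5=0, A3=0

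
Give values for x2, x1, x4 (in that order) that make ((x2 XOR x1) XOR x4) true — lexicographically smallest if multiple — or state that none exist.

x2=0, x1=0, x4=1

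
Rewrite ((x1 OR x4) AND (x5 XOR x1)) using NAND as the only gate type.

((((x1 NAND x1) NAND (x4 NAND x4)) NAND ((x5 NAND (x5 NAND x1)) NAND (x1 NAND (x5 NAND x1)))) NAND (((x1 NAND x1) NAND (x4 NAND x4)) NAND ((x5 NAND (x5 NAND x1)) NAND (x1 NAND (x5 NAND x1)))))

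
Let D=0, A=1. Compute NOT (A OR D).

Substituting: NOT (1 OR 0)
= 0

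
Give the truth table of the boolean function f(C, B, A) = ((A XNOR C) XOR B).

C | B | A | Output
------------------
0 | 0 | 0 | 1
0 | 0 | 1 | 0
0 | 1 | 0 | 0
0 | 1 | 1 | 1
1 | 0 | 0 | 0
1 | 0 | 1 | 1
1 | 1 | 0 | 1
1 | 1 | 1 | 0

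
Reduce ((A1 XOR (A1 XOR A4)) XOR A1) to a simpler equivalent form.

By XOR self-cancellation ((E XOR v) XOR v = E):
= (A1 XOR A4)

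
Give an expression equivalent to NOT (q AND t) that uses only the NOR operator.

(((q NOR q) NOR (t NOR t)) NOR ((q NOR q) NOR (t NOR t)))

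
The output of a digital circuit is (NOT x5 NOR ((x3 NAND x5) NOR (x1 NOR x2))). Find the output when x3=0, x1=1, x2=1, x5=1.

Substituting: (NOT 1 NOR ((0 NAND 1) NOR (1 NOR 1)))
= 1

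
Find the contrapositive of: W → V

Contrapositive: NOT V → NOT W
Note: A statement and its contrapositive are logically equivalent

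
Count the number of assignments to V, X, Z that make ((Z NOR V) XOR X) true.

Satisfying assignments: (0,0,0), (0,1,1), (1,1,0), (1,1,1)
Count: 4 out of 8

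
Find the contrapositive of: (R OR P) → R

Contrapositive: NOT R → NOT (R OR P)
Note: A statement and its contrapositive are logically equivalent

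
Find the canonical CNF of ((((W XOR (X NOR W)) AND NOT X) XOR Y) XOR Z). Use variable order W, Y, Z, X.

(W OR Y OR Z OR NOT X) AND (W OR Y OR NOT Z OR X) AND (W OR NOT Y OR Z OR X) AND (W OR NOT Y OR NOT Z OR NOT X) AND (NOT W OR Y OR Z OR NOT X) AND (NOT W OR Y OR NOT Z OR X) AND (NOT W OR NOT Y OR Z OR X) AND (NOT W OR NOT Y OR NOT Z OR NOT X)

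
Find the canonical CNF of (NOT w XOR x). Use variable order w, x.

(w OR NOT x) AND (NOT w OR x)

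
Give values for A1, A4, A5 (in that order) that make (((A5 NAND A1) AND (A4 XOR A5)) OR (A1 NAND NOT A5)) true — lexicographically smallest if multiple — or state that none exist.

A1=0, A4=0, A5=0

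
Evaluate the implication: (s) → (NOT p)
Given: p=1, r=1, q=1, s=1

Antecedent (s) = 1; consequent (NOT p) = 0.
1 → 0 = 0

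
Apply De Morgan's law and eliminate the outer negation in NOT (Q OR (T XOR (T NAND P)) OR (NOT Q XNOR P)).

NOT Q AND NOT (T XOR (T NAND P)) AND NOT (NOT Q XNOR P)
De Morgan's: NOT(OR of terms) = AND of negations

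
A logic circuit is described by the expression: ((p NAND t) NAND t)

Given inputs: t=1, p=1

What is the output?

Substituting: ((1 NAND 1) NAND 1)
= 1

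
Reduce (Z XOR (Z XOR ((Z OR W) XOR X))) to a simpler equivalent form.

By XOR self-cancellation ((E XOR v) XOR v = E):
= ((Z OR W) XOR X)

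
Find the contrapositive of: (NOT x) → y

Contrapositive: NOT y → x
Note: A statement and its contrapositive are logically equivalent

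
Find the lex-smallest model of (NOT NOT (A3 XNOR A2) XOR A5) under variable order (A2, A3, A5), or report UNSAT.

A2=0, A3=0, A5=0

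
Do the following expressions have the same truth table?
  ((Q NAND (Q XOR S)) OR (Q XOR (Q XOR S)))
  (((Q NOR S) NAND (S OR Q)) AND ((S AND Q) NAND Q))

No. Counterexample: with S=0, Q=1, Expression 1 = 0 but Expression 2 = 1.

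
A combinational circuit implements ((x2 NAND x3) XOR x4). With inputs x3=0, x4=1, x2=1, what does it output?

Substituting: ((1 NAND 0) XOR 1)
= 0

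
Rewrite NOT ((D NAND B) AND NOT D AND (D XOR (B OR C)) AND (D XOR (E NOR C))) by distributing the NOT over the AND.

NOT (D NAND B) OR D OR NOT (D XOR (B OR C)) OR NOT (D XOR (E NOR C))
De Morgan's: NOT(AND of terms) = OR of negations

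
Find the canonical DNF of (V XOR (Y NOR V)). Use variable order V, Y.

(NOT V AND NOT Y) OR (V AND NOT Y) OR (V AND Y)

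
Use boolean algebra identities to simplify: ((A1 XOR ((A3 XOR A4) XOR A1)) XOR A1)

By XOR self-cancellation ((E XOR v) XOR v = E):
= ((A3 XOR A4) XOR A1)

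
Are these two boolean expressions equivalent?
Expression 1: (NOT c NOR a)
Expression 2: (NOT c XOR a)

No. Counterexample: with c=0, a=0, Expression 1 = 0 but Expression 2 = 1.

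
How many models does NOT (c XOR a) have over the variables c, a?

Satisfying assignments: (0,0), (1,1)
Count: 2 out of 4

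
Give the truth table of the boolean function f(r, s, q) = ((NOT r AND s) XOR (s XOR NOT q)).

r | s | q | Output
------------------
0 | 0 | 0 | 1
0 | 0 | 1 | 0
0 | 1 | 0 | 1
0 | 1 | 1 | 0
1 | 0 | 0 | 1
1 | 0 | 1 | 0
1 | 1 | 0 | 0
1 | 1 | 1 | 1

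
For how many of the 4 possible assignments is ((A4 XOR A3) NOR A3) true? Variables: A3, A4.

Satisfying assignments: (0,0)
Count: 1 out of 4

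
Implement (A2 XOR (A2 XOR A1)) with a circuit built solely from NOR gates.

((((A2 NOR ((((A2 NOR A1) NOR (A2 NOR A1)) NOR ((A2 NOR A1) NOR (A2 NOR A1))) NOR ((((A2 NOR A2) NOR (A1 NOR A1)) NOR ((A2 NOR A2) NOR (A1 NOR A1))) NOR (((A2 NOR A2) NOR (A1 NOR A1)) NOR ((A2 NOR A2) NOR (A1 NOR A1)))))) NOR (A2 NOR ((((A2 NOR A1) NOR (A2 NOR A1)) NOR ((A2 NOR A1) NOR (A2 NOR A1))) NOR ((((A2 NOR A2) NOR (A1 NOR A1)) NOR ((A2 NOR A2) NOR (A1 NOR A1))) NOR (((A2 NOR A2) NOR (A1 NOR A1)) NOR ((A2 NOR A2) NOR (A1 NOR A1))))))) NOR ((A2 NOR ((((A2 NOR A1) NOR (A2 NOR A1)) NOR ((A2 NOR A1) NOR (A2 NOR A1))) NOR ((((A2 NOR A2) NOR (A1 NOR A1)) NOR ((A2 NOR A2) NOR (A1 NOR A1))) NOR (((A2 NOR A2) NOR (A1 NOR A1)) NOR ((A2 NOR A2) NOR (A1 NOR A1)))))) NOR (A2 NOR ((((A2 NOR A1) NOR (A2 NOR A1)) NOR ((A2 NOR A1) NOR (A2 NOR A1))) NOR ((((A2 NOR A2) NOR (A1 NOR A1)) NOR ((A2 NOR A2) NOR (A1 NOR A1))) NOR (((A2 NOR A2) NOR (A1 NOR A1)) NOR ((A2 NOR A2) NOR (A1 NOR A1)))))))) NOR ((((A2 NOR A2) NOR (((((A2 NOR A1) NOR (A2 NOR A1)) NOR ((A2 NOR A1) NOR (A2 NOR A1))) NOR ((((A2 NOR A2) NOR (A1 NOR A1)) NOR ((A2 NOR A2) NOR (A1 NOR A1))) NOR (((A2 NOR A2) NOR (A1 NOR A1)) NOR ((A2 NOR A2) NOR (A1 NOR A1))))) NOR ((((A2 NOR A1) NOR (A2 NOR A1)) NOR ((A2 NOR A1) NOR (A2 NOR A1))) NOR ((((A2 NOR A2) NOR (A1 NOR A1)) NOR ((A2 NOR A2) NOR (A1 NOR A1))) NOR (((A2 NOR A2) NOR (A1 NOR A1)) NOR ((A2 NOR A2) NOR (A1 NOR A1))))))) NOR ((A2 NOR A2) NOR (((((A2 NOR A1) NOR (A2 NOR A1)) NOR ((A2 NOR A1) NOR (A2 NOR A1))) NOR ((((A2 NOR A2) NOR (A1 NOR A1)) NOR ((A2 NOR A2) NOR (A1 NOR A1))) NOR (((A2 NOR A2) NOR (A1 NOR A1)) NOR ((A2 NOR A2) NOR (A1 NOR A1))))) NOR ((((A2 NOR A1) NOR (A2 NOR A1)) NOR ((A2 NOR A1) NOR (A2 NOR A1))) NOR ((((A2 NOR A2) NOR (A1 NOR A1)) NOR ((A2 NOR A2) NOR (A1 NOR A1))) NOR (((A2 NOR A2) NOR (A1 NOR A1)) NOR ((A2 NOR A2) NOR (A1 NOR A1)))))))) NOR (((A2 NOR A2) NOR (((((A2 NOR A1) NOR (A2 NOR A1)) NOR ((A2 NOR A1) NOR (A2 NOR A1))) NOR ((((A2 NOR A2) NOR (A1 NOR A1)) NOR ((A2 NOR A2) NOR (A1 NOR A1))) NOR (((A2 NOR A2) NOR (A1 NOR A1)) NOR ((A2 NOR A2) NOR (A1 NOR A1))))) NOR ((((A2 NOR A1) NOR (A2 NOR A1)) NOR ((A2 NOR A1) NOR (A2 NOR A1))) NOR ((((A2 NOR A2) NOR (A1 NOR A1)) NOR ((A2 NOR A2) NOR (A1 NOR A1))) NOR (((A2 NOR A2) NOR (A1 NOR A1)) NOR ((A2 NOR A2) NOR (A1 NOR A1))))))) NOR ((A2 NOR A2) NOR (((((A2 NOR A1) NOR (A2 NOR A1)) NOR ((A2 NOR A1) NOR (A2 NOR A1))) NOR ((((A2 NOR A2) NOR (A1 NOR A1)) NOR ((A2 NOR A2) NOR (A1 NOR A1))) NOR (((A2 NOR A2) NOR (A1 NOR A1)) NOR ((A2 NOR A2) NOR (A1 NOR A1))))) NOR ((((A2 NOR A1) NOR (A2 NOR A1)) NOR ((A2 NOR A1) NOR (A2 NOR A1))) NOR ((((A2 NOR A2) NOR (A1 NOR A1)) NOR ((A2 NOR A2) NOR (A1 NOR A1))) NOR (((A2 NOR A2) NOR (A1 NOR A1)) NOR ((A2 NOR A2) NOR (A1 NOR A1))))))))))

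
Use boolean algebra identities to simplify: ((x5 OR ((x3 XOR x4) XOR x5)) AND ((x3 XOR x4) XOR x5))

By absorption (E AND (E OR v) = E):
= ((x3 XOR x4) XOR x5)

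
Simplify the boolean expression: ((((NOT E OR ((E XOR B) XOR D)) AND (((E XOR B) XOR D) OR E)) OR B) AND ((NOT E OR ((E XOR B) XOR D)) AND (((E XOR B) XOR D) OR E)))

By absorption (E AND (E OR v) = E) then distribution ((E OR v) AND (E OR NOT v) = E):
= ((E XOR B) XOR D)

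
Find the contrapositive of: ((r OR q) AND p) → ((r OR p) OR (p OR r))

Contrapositive: NOT ((r OR p) OR (p OR r)) → NOT ((r OR q) AND p)
Note: A statement and its contrapositive are logically equivalent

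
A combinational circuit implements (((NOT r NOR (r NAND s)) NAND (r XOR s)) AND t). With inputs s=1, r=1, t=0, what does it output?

Substituting: (((NOT 1 NOR (1 NAND 1)) NAND (1 XOR 1)) AND 0)
= 0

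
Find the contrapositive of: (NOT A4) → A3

Contrapositive: NOT A3 → A4
Note: A statement and its contrapositive are logically equivalent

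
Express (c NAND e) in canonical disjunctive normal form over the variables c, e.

(NOT c AND NOT e) OR (NOT c AND e) OR (c AND NOT e)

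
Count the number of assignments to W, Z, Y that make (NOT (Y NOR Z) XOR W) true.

Satisfying assignments: (0,0,1), (0,1,0), (0,1,1), (1,0,0)
Count: 4 out of 8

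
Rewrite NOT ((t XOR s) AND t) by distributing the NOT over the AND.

NOT (t XOR s) OR NOT t
De Morgan's: NOT(AND of terms) = OR of negations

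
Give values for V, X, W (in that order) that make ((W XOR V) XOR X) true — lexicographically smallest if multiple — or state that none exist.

V=0, X=0, W=1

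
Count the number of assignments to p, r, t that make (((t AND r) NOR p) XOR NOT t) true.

Satisfying assignments: (0,0,1), (1,0,0), (1,1,0)
Count: 3 out of 8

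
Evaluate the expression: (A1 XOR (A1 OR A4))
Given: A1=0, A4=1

Substituting: (0 XOR (0 OR 1))
= 1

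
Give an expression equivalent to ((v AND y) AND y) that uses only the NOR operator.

((((v NOR v) NOR (y NOR y)) NOR ((v NOR v) NOR (y NOR y))) NOR (y NOR y))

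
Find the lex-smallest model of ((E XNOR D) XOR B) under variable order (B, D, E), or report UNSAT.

B=0, D=0, E=0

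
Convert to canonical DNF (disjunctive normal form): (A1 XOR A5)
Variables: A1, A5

(NOT A1 AND A5) OR (A1 AND NOT A5)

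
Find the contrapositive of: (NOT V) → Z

Contrapositive: NOT Z → V
Note: A statement and its contrapositive are logically equivalent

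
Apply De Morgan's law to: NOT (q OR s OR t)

NOT q AND NOT s AND NOT t
De Morgan's: NOT(OR of terms) = AND of negations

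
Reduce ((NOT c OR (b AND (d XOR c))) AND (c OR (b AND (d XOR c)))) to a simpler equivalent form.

By distribution ((E OR v) AND (E OR NOT v) = E):
= (b AND (d XOR c))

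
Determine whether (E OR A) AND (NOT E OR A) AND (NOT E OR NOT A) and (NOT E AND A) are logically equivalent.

Yes, they are equivalent — the two output columns agree on all 4 assignments:
E | A | Expression 1 | Expression 2
-----------------------------------
0 | 0 | 0 | 0
0 | 1 | 1 | 1
1 | 0 | 0 | 0
1 | 1 | 0 | 0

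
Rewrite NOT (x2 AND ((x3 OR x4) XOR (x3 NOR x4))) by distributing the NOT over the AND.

NOT x2 OR NOT ((x3 OR x4) XOR (x3 NOR x4))
De Morgan's: NOT(AND of terms) = OR of negations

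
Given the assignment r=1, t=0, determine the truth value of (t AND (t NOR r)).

Substituting: (0 AND (0 NOR 1))
= 0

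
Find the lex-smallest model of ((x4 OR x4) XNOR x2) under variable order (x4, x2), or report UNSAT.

x4=0, x2=0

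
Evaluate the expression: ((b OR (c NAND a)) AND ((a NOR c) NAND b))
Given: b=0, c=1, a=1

Substituting: ((0 OR (1 NAND 1)) AND ((1 NOR 1) NAND 0))
= 0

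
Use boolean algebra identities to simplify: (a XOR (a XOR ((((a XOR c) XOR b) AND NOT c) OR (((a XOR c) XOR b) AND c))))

By XOR self-cancellation ((E XOR v) XOR v = E) then distribution ((E AND v) OR (E AND NOT v) = E):
= ((a XOR c) XOR b)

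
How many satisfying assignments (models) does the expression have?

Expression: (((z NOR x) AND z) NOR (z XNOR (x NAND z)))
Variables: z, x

Satisfying assignments: (0,0), (0,1), (1,1)
Count: 3 out of 4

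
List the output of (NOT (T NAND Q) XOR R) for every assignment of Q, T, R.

Q | T | R | Output
------------------
0 | 0 | 0 | 0
0 | 0 | 1 | 1
0 | 1 | 0 | 0
0 | 1 | 1 | 1
1 | 0 | 0 | 0
1 | 0 | 1 | 1
1 | 1 | 0 | 1
1 | 1 | 1 | 0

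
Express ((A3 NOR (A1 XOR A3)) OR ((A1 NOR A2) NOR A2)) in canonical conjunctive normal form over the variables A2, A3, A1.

(A2 OR NOT A3 OR A1) AND (NOT A2 OR A3 OR NOT A1) AND (NOT A2 OR NOT A3 OR A1) AND (NOT A2 OR NOT A3 OR NOT A1)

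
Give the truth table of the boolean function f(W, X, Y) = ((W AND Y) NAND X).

W | X | Y | Output
------------------
0 | 0 | 0 | 1
0 | 0 | 1 | 1
0 | 1 | 0 | 1
0 | 1 | 1 | 1
1 | 0 | 0 | 1
1 | 0 | 1 | 1
1 | 1 | 0 | 1
1 | 1 | 1 | 0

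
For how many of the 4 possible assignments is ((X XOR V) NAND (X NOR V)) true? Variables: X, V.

Satisfying assignments: (0,0), (0,1), (1,0), (1,1)
Count: 4 out of 4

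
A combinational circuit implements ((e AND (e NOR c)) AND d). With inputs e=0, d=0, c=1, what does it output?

Substituting: ((0 AND (0 NOR 1)) AND 0)
= 0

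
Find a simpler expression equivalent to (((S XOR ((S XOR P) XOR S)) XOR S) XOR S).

By XOR self-cancellation ((E XOR v) XOR v = E) then XOR self-cancellation ((E XOR v) XOR v = E):
= (S XOR P)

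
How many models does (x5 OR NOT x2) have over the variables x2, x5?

Satisfying assignments: (0,0), (0,1), (1,1)
Count: 3 out of 4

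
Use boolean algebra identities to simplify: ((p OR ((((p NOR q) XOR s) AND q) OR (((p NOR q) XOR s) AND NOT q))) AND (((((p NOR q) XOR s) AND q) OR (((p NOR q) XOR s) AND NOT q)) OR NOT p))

By distribution ((E OR v) AND (E OR NOT v) = E) then distribution ((E AND v) OR (E AND NOT v) = E):
= ((p NOR q) XOR s)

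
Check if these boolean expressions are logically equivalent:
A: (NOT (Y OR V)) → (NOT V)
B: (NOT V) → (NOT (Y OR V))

No, Converse is not equivalent to original (counterexample: V=0, Y=1)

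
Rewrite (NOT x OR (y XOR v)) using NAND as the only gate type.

(((x NAND x) NAND (x NAND x)) NAND (((y NAND (y NAND v)) NAND (v NAND (y NAND v))) NAND ((y NAND (y NAND v)) NAND (v NAND (y NAND v)))))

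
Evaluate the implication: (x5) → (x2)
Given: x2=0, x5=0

Antecedent (x5) = 0; consequent (x2) = 0.
0 → 0 = 1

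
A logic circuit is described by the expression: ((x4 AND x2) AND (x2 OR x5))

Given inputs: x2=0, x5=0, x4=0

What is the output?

Substituting: ((0 AND 0) AND (0 OR 0))
= 0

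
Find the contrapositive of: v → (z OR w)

Contrapositive: NOT (z OR w) → NOT v
Note: A statement and its contrapositive are logically equivalent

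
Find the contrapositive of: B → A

Contrapositive: NOT A → NOT B
Note: A statement and its contrapositive are logically equivalent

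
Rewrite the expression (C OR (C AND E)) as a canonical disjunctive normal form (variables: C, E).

(C AND NOT E) OR (C AND E)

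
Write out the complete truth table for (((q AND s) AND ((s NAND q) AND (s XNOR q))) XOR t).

q | t | s | Output
------------------
0 | 0 | 0 | 0
0 | 0 | 1 | 0
0 | 1 | 0 | 1
0 | 1 | 1 | 1
1 | 0 | 0 | 0
1 | 0 | 1 | 0
1 | 1 | 0 | 1
1 | 1 | 1 | 1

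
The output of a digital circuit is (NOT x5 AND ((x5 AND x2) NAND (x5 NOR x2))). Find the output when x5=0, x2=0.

Substituting: (NOT 0 AND ((0 AND 0) NAND (0 NOR 0)))
= 1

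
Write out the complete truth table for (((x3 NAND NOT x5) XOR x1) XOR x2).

x3 | x1 | x2 | x5 | Output
--------------------------
0 | 0 | 0 | 0 | 1
0 | 0 | 0 | 1 | 1
0 | 0 | 1 | 0 | 0
0 | 0 | 1 | 1 | 0
0 | 1 | 0 | 0 | 0
0 | 1 | 0 | 1 | 0
0 | 1 | 1 | 0 | 1
0 | 1 | 1 | 1 | 1
1 | 0 | 0 | 0 | 0
1 | 0 | 0 | 1 | 1
1 | 0 | 1 | 0 | 1
1 | 0 | 1 | 1 | 0
1 | 1 | 0 | 0 | 1
1 | 1 | 0 | 1 | 0
1 | 1 | 1 | 0 | 0
1 | 1 | 1 | 1 | 1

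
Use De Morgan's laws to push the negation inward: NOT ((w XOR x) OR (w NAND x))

NOT (w XOR x) AND NOT (w NAND x)
De Morgan's: NOT(OR of terms) = AND of negations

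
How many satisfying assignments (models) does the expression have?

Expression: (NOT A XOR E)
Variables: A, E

Satisfying assignments: (0,0), (1,1)
Count: 2 out of 4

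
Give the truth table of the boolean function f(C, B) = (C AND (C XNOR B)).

C | B | Output
--------------
0 | 0 | 0
0 | 1 | 0
1 | 0 | 0
1 | 1 | 1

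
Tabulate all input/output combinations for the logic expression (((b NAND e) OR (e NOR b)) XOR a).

b | a | e | Output
------------------
0 | 0 | 0 | 1
0 | 0 | 1 | 1
0 | 1 | 0 | 0
0 | 1 | 1 | 0
1 | 0 | 0 | 1
1 | 0 | 1 | 0
1 | 1 | 0 | 0
1 | 1 | 1 | 1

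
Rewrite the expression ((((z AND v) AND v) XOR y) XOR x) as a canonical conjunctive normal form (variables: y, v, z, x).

(y OR v OR z OR x) AND (y OR v OR NOT z OR x) AND (y OR NOT v OR z OR x) AND (y OR NOT v OR NOT z OR NOT x) AND (NOT y OR v OR z OR NOT x) AND (NOT y OR v OR NOT z OR NOT x) AND (NOT y OR NOT v OR z OR NOT x) AND (NOT y OR NOT v OR NOT z OR x)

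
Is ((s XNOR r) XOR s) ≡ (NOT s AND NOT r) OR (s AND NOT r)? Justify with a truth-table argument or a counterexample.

Yes, they are equivalent — the two output columns agree on all 4 assignments:
s | r | Expression 1 | Expression 2
-----------------------------------
0 | 0 | 1 | 1
0 | 1 | 0 | 0
1 | 0 | 1 | 1
1 | 1 | 0 | 0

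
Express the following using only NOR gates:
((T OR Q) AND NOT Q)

((((T NOR Q) NOR (T NOR Q)) NOR ((T NOR Q) NOR (T NOR Q))) NOR ((Q NOR Q) NOR (Q NOR Q)))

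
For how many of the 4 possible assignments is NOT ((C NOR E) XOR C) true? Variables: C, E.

Satisfying assignments: (0,1)
Count: 1 out of 4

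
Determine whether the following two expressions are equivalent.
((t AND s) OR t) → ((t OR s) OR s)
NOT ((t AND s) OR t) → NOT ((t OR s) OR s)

No, Inverse is not equivalent to original (counterexample: s=1, t=0)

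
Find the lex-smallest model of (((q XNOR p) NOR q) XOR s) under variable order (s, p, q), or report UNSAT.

s=0, p=1, q=0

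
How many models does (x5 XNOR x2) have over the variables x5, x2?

Satisfying assignments: (0,0), (1,1)
Count: 2 out of 4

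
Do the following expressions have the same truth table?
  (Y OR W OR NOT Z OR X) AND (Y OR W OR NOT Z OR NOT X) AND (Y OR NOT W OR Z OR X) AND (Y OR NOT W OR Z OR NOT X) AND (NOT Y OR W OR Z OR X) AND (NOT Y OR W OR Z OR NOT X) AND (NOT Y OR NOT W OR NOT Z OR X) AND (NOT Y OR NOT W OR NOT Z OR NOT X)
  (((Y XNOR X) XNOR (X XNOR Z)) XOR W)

Yes, they are equivalent — the two output columns agree on all 16 assignments:
Y | W | Z | X | Expression 1 | Expression 2
-------------------------------------------
0 | 0 | 0 | 0 | 1 | 1
0 | 0 | 0 | 1 | 1 | 1
0 | 0 | 1 | 0 | 0 | 0
0 | 0 | 1 | 1 | 0 | 0
0 | 1 | 0 | 0 | 0 | 0
0 | 1 | 0 | 1 | 0 | 0
0 | 1 | 1 | 0 | 1 | 1
0 | 1 | 1 | 1 | 1 | 1
1 | 0 | 0 | 0 | 0 | 0
1 | 0 | 0 | 1 | 0 | 0
1 | 0 | 1 | 0 | 1 | 1
1 | 0 | 1 | 1 | 1 | 1
1 | 1 | 0 | 0 | 1 | 1
1 | 1 | 0 | 1 | 1 | 1
1 | 1 | 1 | 0 | 0 | 0
1 | 1 | 1 | 1 | 0 | 0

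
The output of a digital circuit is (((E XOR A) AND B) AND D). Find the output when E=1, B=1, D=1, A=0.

Substituting: (((1 XOR 0) AND 1) AND 1)
= 1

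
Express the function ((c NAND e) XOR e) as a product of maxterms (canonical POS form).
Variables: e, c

ΠM(2) = (NOT e OR c)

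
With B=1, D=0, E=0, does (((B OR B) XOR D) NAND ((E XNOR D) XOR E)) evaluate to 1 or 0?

Substituting: (((1 OR 1) XOR 0) NAND ((0 XNOR 0) XOR 0))
= 0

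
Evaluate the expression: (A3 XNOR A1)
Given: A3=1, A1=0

Substituting: (1 XNOR 0)
= 0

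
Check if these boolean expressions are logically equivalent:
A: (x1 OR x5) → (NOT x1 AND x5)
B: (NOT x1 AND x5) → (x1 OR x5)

No, Converse is not equivalent to original (counterexample: x5=0, x1=1)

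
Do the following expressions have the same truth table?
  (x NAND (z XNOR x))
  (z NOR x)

No. Counterexample: with z=0, x=1, Expression 1 = 1 but Expression 2 = 0.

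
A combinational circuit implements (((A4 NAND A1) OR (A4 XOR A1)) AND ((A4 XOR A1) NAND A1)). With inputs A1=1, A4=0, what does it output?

Substituting: (((0 NAND 1) OR (0 XOR 1)) AND ((0 XOR 1) NAND 1))
= 0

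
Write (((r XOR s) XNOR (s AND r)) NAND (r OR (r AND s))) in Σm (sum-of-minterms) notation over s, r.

Σm(0, 1, 2, 3) = (NOT s AND NOT r) OR (NOT s AND r) OR (s AND NOT r) OR (s AND r)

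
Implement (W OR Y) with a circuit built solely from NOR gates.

((W NOR Y) NOR (W NOR Y))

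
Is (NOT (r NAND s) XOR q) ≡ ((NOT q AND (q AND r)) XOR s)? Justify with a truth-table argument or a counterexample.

No. Counterexample: with s=0, r=0, q=1, Expression 1 = 1 but Expression 2 = 0.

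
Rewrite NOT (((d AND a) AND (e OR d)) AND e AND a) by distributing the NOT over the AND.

NOT ((d AND a) AND (e OR d)) OR NOT e OR NOT a
De Morgan's: NOT(AND of terms) = OR of negations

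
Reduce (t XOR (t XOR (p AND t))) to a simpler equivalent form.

By XOR self-cancellation ((E XOR v) XOR v = E):
= (p AND t)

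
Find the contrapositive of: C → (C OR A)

Contrapositive: NOT (C OR A) → NOT C
Note: A statement and its contrapositive are logically equivalent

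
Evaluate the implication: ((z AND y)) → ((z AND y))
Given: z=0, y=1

Antecedent ((z AND y)) = 0; consequent ((z AND y)) = 0.
0 → 0 = 1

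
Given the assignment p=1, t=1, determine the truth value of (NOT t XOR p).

Substituting: (NOT 1 XOR 1)
= 1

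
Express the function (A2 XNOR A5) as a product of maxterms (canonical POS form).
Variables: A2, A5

ΠM(1, 2) = (A2 OR NOT A5) AND (NOT A2 OR A5)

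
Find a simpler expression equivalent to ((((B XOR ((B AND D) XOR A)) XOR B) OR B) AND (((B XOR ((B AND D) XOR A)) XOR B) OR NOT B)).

By distribution ((E OR v) AND (E OR NOT v) = E) then XOR self-cancellation ((E XOR v) XOR v = E):
= ((B AND D) XOR A)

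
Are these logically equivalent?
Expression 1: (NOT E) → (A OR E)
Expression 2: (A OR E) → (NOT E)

No, Converse is not equivalent to original (counterexample: E=0, A=0, D=0)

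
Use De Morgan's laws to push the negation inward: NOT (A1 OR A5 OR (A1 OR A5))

NOT A1 AND NOT A5 AND NOT (A1 OR A5)
De Morgan's: NOT(OR of terms) = AND of negations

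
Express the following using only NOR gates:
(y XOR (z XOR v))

((((y NOR ((((z NOR v) NOR (z NOR v)) NOR ((z NOR v) NOR (z NOR v))) NOR ((((z NOR z) NOR (v NOR v)) NOR ((z NOR z) NOR (v NOR v))) NOR (((z NOR z) NOR (v NOR v)) NOR ((z NOR z) NOR (v NOR v)))))) NOR (y NOR ((((z NOR v) NOR (z NOR v)) NOR ((z NOR v) NOR (z NOR v))) NOR ((((z NOR z) NOR (v NOR v)) NOR ((z NOR z) NOR (v NOR v))) NOR (((z NOR z) NOR (v NOR v)) NOR ((z NOR z) NOR (v NOR v))))))) NOR ((y NOR ((((z NOR v) NOR (z NOR v)) NOR ((z NOR v) NOR (z NOR v))) NOR ((((z NOR z) NOR (v NOR v)) NOR ((z NOR z) NOR (v NOR v))) NOR (((z NOR z) NOR (v NOR v)) NOR ((z NOR z) NOR (v NOR v)))))) NOR (y NOR ((((z NOR v) NOR (z NOR v)) NOR ((z NOR v) NOR (z NOR v))) NOR ((((z NOR z) NOR (v NOR v)) NOR ((z NOR z) NOR (v NOR v))) NOR (((z NOR z) NOR (v NOR v)) NOR ((z NOR z) NOR (v NOR v)))))))) NOR ((((y NOR y) NOR (((((z NOR v) NOR (z NOR v)) NOR ((z NOR v) NOR (z NOR v))) NOR ((((z NOR z) NOR (v NOR v)) NOR ((z NOR z) NOR (v NOR v))) NOR (((z NOR z) NOR (v NOR v)) NOR ((z NOR z) NOR (v NOR v))))) NOR ((((z NOR v) NOR (z NOR v)) NOR ((z NOR v) NOR (z NOR v))) NOR ((((z NOR z) NOR (v NOR v)) NOR ((z NOR z) NOR (v NOR v))) NOR (((z NOR z) NOR (v NOR v)) NOR ((z NOR z) NOR (v NOR v))))))) NOR ((y NOR y) NOR (((((z NOR v) NOR (z NOR v)) NOR ((z NOR v) NOR (z NOR v))) NOR ((((z NOR z) NOR (v NOR v)) NOR ((z NOR z) NOR (v NOR v))) NOR (((z NOR z) NOR (v NOR v)) NOR ((z NOR z) NOR (v NOR v))))) NOR ((((z NOR v) NOR (z NOR v)) NOR ((z NOR v) NOR (z NOR v))) NOR ((((z NOR z) NOR (v NOR v)) NOR ((z NOR z) NOR (v NOR v))) NOR (((z NOR z) NOR (v NOR v)) NOR ((z NOR z) NOR (v NOR v)))))))) NOR (((y NOR y) NOR (((((z NOR v) NOR (z NOR v)) NOR ((z NOR v) NOR (z NOR v))) NOR ((((z NOR z) NOR (v NOR v)) NOR ((z NOR z) NOR (v NOR v))) NOR (((z NOR z) NOR (v NOR v)) NOR ((z NOR z) NOR (v NOR v))))) NOR ((((z NOR v) NOR (z NOR v)) NOR ((z NOR v) NOR (z NOR v))) NOR ((((z NOR z) NOR (v NOR v)) NOR ((z NOR z) NOR (v NOR v))) NOR (((z NOR z) NOR (v NOR v)) NOR ((z NOR z) NOR (v NOR v))))))) NOR ((y NOR y) NOR (((((z NOR v) NOR (z NOR v)) NOR ((z NOR v) NOR (z NOR v))) NOR ((((z NOR z) NOR (v NOR v)) NOR ((z NOR z) NOR (v NOR v))) NOR (((z NOR z) NOR (v NOR v)) NOR ((z NOR z) NOR (v NOR v))))) NOR ((((z NOR v) NOR (z NOR v)) NOR ((z NOR v) NOR (z NOR v))) NOR ((((z NOR z) NOR (v NOR v)) NOR ((z NOR z) NOR (v NOR v))) NOR (((z NOR z) NOR (v NOR v)) NOR ((z NOR z) NOR (v NOR v))))))))))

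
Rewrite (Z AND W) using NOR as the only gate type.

((Z NOR Z) NOR (W NOR W))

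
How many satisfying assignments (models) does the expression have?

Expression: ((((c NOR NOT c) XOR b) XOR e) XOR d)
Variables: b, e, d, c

Satisfying assignments: (0,0,1,0), (0,0,1,1), (0,1,0,0), (0,1,0,1), (1,0,0,0), (1,0,0,1), (1,1,1,0), (1,1,1,1)
Count: 8 out of 16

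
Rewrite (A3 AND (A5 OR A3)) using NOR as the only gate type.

((A3 NOR A3) NOR (((A5 NOR A3) NOR (A5 NOR A3)) NOR ((A5 NOR A3) NOR (A5 NOR A3))))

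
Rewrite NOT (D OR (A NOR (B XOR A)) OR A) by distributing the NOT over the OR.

NOT D AND NOT (A NOR (B XOR A)) AND NOT A
De Morgan's: NOT(OR of terms) = AND of negations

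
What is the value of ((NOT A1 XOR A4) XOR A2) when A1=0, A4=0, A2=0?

Substituting: ((NOT 0 XOR 0) XOR 0)
= 1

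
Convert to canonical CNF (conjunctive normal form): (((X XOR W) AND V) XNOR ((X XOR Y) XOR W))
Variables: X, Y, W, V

(X OR Y OR NOT W OR V) AND (X OR NOT Y OR W OR V) AND (X OR NOT Y OR W OR NOT V) AND (X OR NOT Y OR NOT W OR NOT V) AND (NOT X OR Y OR W OR V) AND (NOT X OR NOT Y OR W OR NOT V) AND (NOT X OR NOT Y OR NOT W OR V) AND (NOT X OR NOT Y OR NOT W OR NOT V)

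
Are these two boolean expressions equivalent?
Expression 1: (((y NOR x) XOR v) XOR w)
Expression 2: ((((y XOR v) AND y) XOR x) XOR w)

No. Counterexample: with v=0, y=0, x=0, w=0, Expression 1 = 1 but Expression 2 = 0.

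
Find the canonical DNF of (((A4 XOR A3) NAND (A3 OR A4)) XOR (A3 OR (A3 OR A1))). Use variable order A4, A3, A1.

(NOT A4 AND NOT A3 AND NOT A1) OR (NOT A4 AND A3 AND NOT A1) OR (NOT A4 AND A3 AND A1) OR (A4 AND NOT A3 AND A1)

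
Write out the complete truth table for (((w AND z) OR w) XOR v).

v | w | z | Output
------------------
0 | 0 | 0 | 0
0 | 0 | 1 | 0
0 | 1 | 0 | 1
0 | 1 | 1 | 1
1 | 0 | 0 | 1
1 | 0 | 1 | 1
1 | 1 | 0 | 0
1 | 1 | 1 | 0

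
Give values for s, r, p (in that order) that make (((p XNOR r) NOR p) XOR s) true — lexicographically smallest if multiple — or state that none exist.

s=0, r=1, p=0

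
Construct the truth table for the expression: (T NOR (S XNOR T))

T | S | Output
--------------
0 | 0 | 0
0 | 1 | 1
1 | 0 | 0
1 | 1 | 0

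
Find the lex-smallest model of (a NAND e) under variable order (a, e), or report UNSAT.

a=0, e=0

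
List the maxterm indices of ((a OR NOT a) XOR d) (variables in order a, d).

ΠM(1, 3) = (a OR NOT d) AND (NOT a OR NOT d)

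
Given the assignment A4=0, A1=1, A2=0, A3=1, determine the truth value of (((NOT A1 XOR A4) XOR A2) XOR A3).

Substituting: (((NOT 1 XOR 0) XOR 0) XOR 1)
= 1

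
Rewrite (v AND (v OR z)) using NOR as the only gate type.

((v NOR v) NOR (((v NOR z) NOR (v NOR z)) NOR ((v NOR z) NOR (v NOR z))))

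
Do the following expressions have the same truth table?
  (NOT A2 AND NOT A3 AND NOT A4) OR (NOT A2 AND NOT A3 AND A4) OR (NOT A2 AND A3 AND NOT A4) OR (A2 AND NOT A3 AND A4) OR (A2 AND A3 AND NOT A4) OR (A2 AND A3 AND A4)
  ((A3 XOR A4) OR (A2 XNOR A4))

Yes, they are equivalent — the two output columns agree on all 8 assignments:
A2 | A3 | A4 | Expression 1 | Expression 2
------------------------------------------
0 | 0 | 0 | 1 | 1
0 | 0 | 1 | 1 | 1
0 | 1 | 0 | 1 | 1
0 | 1 | 1 | 0 | 0
1 | 0 | 0 | 0 | 0
1 | 0 | 1 | 1 | 1
1 | 1 | 0 | 1 | 1
1 | 1 | 1 | 1 | 1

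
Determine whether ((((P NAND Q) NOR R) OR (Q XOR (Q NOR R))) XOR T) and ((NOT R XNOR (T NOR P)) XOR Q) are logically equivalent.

No. Counterexample: with P=0, T=0, R=0, Q=1, Expression 1 = 1 but Expression 2 = 0.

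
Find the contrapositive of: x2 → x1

Contrapositive: NOT x1 → NOT x2
Note: A statement and its contrapositive are logically equivalent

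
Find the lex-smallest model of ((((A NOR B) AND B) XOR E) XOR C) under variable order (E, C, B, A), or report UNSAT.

E=0, C=1, B=0, A=0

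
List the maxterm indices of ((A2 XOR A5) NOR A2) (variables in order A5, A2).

ΠM(1, 2, 3) = (A5 OR NOT A2) AND (NOT A5 OR A2) AND (NOT A5 OR NOT A2)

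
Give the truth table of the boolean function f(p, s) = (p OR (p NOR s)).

p | s | Output
--------------
0 | 0 | 1
0 | 1 | 0
1 | 0 | 1
1 | 1 | 1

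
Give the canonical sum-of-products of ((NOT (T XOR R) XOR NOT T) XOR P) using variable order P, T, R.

Σm(1, 3, 4, 6) = (NOT P AND NOT T AND R) OR (NOT P AND T AND R) OR (P AND NOT T AND NOT R) OR (P AND T AND NOT R)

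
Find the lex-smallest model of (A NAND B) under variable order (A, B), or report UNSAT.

A=0, B=0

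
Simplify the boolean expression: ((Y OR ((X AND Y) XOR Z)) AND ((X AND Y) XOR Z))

By absorption (E AND (E OR v) = E):
= ((X AND Y) XOR Z)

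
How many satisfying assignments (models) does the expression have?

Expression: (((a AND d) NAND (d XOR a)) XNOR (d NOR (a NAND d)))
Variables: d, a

No assignment satisfies the expression.
Count: 0 out of 4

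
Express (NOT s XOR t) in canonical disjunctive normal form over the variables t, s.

(NOT t AND NOT s) OR (t AND s)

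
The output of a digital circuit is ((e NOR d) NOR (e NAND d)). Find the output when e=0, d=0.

Substituting: ((0 NOR 0) NOR (0 NAND 0))
= 0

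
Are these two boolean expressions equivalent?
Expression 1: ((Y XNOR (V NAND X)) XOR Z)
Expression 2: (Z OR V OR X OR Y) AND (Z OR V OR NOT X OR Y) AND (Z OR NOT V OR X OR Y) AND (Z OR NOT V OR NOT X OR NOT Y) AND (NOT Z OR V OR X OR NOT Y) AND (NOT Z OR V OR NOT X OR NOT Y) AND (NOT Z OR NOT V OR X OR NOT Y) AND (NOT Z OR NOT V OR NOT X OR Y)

Yes, they are equivalent — the two output columns agree on all 16 assignments:
Z | V | X | Y | Expression 1 | Expression 2
-------------------------------------------
0 | 0 | 0 | 0 | 0 | 0
0 | 0 | 0 | 1 | 1 | 1
0 | 0 | 1 | 0 | 0 | 0
0 | 0 | 1 | 1 | 1 | 1
0 | 1 | 0 | 0 | 0 | 0
0 | 1 | 0 | 1 | 1 | 1
0 | 1 | 1 | 0 | 1 | 1
0 | 1 | 1 | 1 | 0 | 0
1 | 0 | 0 | 0 | 1 | 1
1 | 0 | 0 | 1 | 0 | 0
1 | 0 | 1 | 0 | 1 | 1
1 | 0 | 1 | 1 | 0 | 0
1 | 1 | 0 | 0 | 1 | 1
1 | 1 | 0 | 1 | 0 | 0
1 | 1 | 1 | 0 | 0 | 0
1 | 1 | 1 | 1 | 1 | 1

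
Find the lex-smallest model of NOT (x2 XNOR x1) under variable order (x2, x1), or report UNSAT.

x2=0, x1=1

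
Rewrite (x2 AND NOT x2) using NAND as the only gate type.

((x2 NAND (x2 NAND x2)) NAND (x2 NAND (x2 NAND x2)))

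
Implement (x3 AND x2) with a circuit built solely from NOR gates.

((x3 NOR x3) NOR (x2 NOR x2))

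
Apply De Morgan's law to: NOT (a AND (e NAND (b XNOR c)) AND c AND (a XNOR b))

NOT a OR NOT (e NAND (b XNOR c)) OR NOT c OR NOT (a XNOR b)
De Morgan's: NOT(AND of terms) = OR of negations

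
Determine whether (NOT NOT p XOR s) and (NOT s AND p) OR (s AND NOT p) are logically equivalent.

Yes, they are equivalent — the two output columns agree on all 4 assignments:
s | p | Expression 1 | Expression 2
-----------------------------------
0 | 0 | 0 | 0
0 | 1 | 1 | 1
1 | 0 | 1 | 1
1 | 1 | 0 | 0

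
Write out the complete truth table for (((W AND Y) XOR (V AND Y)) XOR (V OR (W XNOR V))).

Y | V | W | Output
------------------
0 | 0 | 0 | 1
0 | 0 | 1 | 0
0 | 1 | 0 | 1
0 | 1 | 1 | 1
1 | 0 | 0 | 1
1 | 0 | 1 | 1
1 | 1 | 0 | 0
1 | 1 | 1 | 1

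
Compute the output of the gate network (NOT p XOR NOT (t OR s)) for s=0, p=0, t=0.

Substituting: (NOT 0 XOR NOT (0 OR 0))
= 0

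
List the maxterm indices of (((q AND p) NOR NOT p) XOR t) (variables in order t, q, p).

ΠM(0, 2, 3, 5) = (t OR q OR p) AND (t OR NOT q OR p) AND (t OR NOT q OR NOT p) AND (NOT t OR q OR NOT p)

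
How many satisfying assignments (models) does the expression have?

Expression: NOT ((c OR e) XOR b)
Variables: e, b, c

Satisfying assignments: (0,0,0), (0,1,1), (1,1,0), (1,1,1)
Count: 4 out of 8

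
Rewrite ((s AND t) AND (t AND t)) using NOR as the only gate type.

((((s NOR s) NOR (t NOR t)) NOR ((s NOR s) NOR (t NOR t))) NOR (((t NOR t) NOR (t NOR t)) NOR ((t NOR t) NOR (t NOR t))))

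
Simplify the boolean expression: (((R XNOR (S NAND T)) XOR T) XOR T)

By XOR self-cancellation ((E XOR v) XOR v = E):
= (R XNOR (S NAND T))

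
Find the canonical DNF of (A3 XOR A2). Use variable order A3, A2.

(NOT A3 AND A2) OR (A3 AND NOT A2)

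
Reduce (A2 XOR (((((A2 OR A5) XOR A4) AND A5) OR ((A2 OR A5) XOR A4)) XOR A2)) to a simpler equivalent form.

By XOR self-cancellation ((E XOR v) XOR v = E) then absorption (E OR (E AND v) = E):
= ((A2 OR A5) XOR A4)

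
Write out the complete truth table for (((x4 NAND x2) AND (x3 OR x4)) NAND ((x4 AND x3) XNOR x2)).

x3 | x2 | x4 | Output
---------------------
0 | 0 | 0 | 1
0 | 0 | 1 | 0
0 | 1 | 0 | 1
0 | 1 | 1 | 1
1 | 0 | 0 | 0
1 | 0 | 1 | 1
1 | 1 | 0 | 1
1 | 1 | 1 | 1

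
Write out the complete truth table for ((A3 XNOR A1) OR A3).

A1 | A3 | Output
----------------
0 | 0 | 1
0 | 1 | 1
1 | 0 | 0
1 | 1 | 1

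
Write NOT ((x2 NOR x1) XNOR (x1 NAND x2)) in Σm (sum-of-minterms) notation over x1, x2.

Σm(1, 2) = (NOT x1 AND x2) OR (x1 AND NOT x2)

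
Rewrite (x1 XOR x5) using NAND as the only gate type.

((x1 NAND (x1 NAND x5)) NAND (x5 NAND (x1 NAND x5)))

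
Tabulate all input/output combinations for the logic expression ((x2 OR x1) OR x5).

x5 | x1 | x2 | Output
---------------------
0 | 0 | 0 | 0
0 | 0 | 1 | 1
0 | 1 | 0 | 1
0 | 1 | 1 | 1
1 | 0 | 0 | 1
1 | 0 | 1 | 1
1 | 1 | 0 | 1
1 | 1 | 1 | 1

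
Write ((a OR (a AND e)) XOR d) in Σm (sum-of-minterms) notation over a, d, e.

Σm(2, 3, 4, 5) = (NOT a AND d AND NOT e) OR (NOT a AND d AND e) OR (a AND NOT d AND NOT e) OR (a AND NOT d AND e)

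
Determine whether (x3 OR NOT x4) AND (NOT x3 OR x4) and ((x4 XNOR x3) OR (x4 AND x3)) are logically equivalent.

Yes, they are equivalent — the two output columns agree on all 4 assignments:
x3 | x4 | Expression 1 | Expression 2
-------------------------------------
0 | 0 | 1 | 1
0 | 1 | 0 | 0
1 | 0 | 0 | 0
1 | 1 | 1 | 1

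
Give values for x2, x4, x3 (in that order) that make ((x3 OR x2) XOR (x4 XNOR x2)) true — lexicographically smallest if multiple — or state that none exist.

x2=0, x4=0, x3=0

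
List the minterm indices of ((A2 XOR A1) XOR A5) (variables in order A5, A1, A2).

Σm(1, 2, 4, 7) = (NOT A5 AND NOT A1 AND A2) OR (NOT A5 AND A1 AND NOT A2) OR (A5 AND NOT A1 AND NOT A2) OR (A5 AND A1 AND A2)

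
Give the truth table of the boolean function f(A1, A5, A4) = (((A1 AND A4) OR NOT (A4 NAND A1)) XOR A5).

A1 | A5 | A4 | Output
---------------------
0 | 0 | 0 | 0
0 | 0 | 1 | 0
0 | 1 | 0 | 1
0 | 1 | 1 | 1
1 | 0 | 0 | 0
1 | 0 | 1 | 1
1 | 1 | 0 | 1
1 | 1 | 1 | 0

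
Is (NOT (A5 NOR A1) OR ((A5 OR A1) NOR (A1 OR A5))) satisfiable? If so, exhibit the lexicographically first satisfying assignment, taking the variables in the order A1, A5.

A1=0, A5=0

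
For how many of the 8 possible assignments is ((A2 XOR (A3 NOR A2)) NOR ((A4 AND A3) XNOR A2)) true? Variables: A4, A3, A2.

Satisfying assignments: (1,1,0)
Count: 1 out of 8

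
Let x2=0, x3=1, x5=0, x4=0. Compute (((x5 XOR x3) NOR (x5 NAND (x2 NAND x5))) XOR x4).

Substituting: (((0 XOR 1) NOR (0 NAND (0 NAND 0))) XOR 0)
= 0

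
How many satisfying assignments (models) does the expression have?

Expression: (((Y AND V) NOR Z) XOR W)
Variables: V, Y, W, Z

Satisfying assignments: (0,0,0,0), (0,0,1,1), (0,1,0,0), (0,1,1,1), (1,0,0,0), (1,0,1,1), (1,1,1,0), (1,1,1,1)
Count: 8 out of 16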